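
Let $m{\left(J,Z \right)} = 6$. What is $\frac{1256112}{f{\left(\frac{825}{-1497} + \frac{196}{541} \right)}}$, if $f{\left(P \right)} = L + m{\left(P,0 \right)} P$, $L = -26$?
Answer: $- \frac{42387342426}{915595} \approx -46295.0$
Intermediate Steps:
$f{\left(P \right)} = -26 + 6 P$
$\frac{1256112}{f{\left(\frac{825}{-1497} + \frac{196}{541} \right)}} = \frac{1256112}{-26 + 6 \left(\frac{825}{-1497} + \frac{196}{541}\right)} = \frac{1256112}{-26 + 6 \left(825 \left(- \frac{1}{1497}\right) + 196 \cdot \frac{1}{541}\right)} = \frac{1256112}{-26 + 6 \left(- \frac{275}{499} + \frac{196}{541}\right)} = \frac{1256112}{-26 + 6 \left(- \frac{50971}{269959}\right)} = \frac{1256112}{-26 - \frac{305826}{269959}} = \frac{1256112}{- \frac{7324760}{269959}} = 1256112 \left(- \frac{269959}{7324760}\right) = - \frac{42387342426}{915595}$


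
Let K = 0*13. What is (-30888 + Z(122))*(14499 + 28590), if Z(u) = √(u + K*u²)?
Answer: -1330933032 + 43089*√122 ≈ -1.3305e+9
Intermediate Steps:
K = 0
Z(u) = √u (Z(u) = √(u + 0*u²) = √(u + 0) = √u)
(-30888 + Z(122))*(14499 + 28590) = (-30888 + √122)*(14499 + 28590) = (-30888 + √122)*43089 = -1330933032 + 43089*√122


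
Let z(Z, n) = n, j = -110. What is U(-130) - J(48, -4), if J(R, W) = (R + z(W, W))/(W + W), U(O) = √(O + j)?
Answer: 11/2 + 4*I*√15 ≈ 5.5 + 15.492*I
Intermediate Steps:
U(O) = √(-110 + O) (U(O) = √(O - 110) = √(-110 + O))
J(R, W) = (R + W)/(2*W) (J(R, W) = (R + W)/(W + W) = (R + W)/((2*W)) = (R + W)*(1/(2*W)) = (R + W)/(2*W))
U(-130) - J(48, -4) = √(-110 - 130) - (48 - 4)/(2*(-4)) = √(-240) - (-1)*44/(2*4) = 4*I*√15 - 1*(-11/2) = 4*I*√15 + 11/2 = 11/2 + 4*I*√15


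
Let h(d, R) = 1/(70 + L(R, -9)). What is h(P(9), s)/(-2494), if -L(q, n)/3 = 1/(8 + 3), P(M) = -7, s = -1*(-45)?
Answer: -11/1912898 ≈ -5.7504e-6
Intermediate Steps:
s = 45
L(q, n) = -3/11 (L(q, n) = -3/(8 + 3) = -3/11)
h(d, R) = 11/767 (h(d, R) = 1/(70 - 3/11) = 1/(767/11) = 11/767)
h(P(9), s)/(-2494) = (11/767)/(-2494) = (11/767)*(-1/2494) = -11/1912898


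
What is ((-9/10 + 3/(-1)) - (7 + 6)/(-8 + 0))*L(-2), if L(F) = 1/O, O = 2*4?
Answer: -91/320 ≈ -0.28438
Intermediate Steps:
O = 8
L(F) = 1/8
((-9/10 + 3/(-1)) - (7 + 6)/(-8 + 0))*L(-2) = ((-9/10 + 3/(-1)) - (7 + 6)/(-8 + 0))*(1/8) = ((-9*1/10 + 3*(-1)) - 13/(-8))*(1/8) = ((-9/10 - 3) - 13*(-1)/8)*(1/8) = (-39/10 - 1*(-13/8))*(1/8) = (-39/10 + 13/8)*(1/8) = -91/40*1/8 = -91/320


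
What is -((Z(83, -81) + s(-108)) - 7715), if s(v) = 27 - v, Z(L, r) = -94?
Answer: 7674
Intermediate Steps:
-((Z(83, -81) + s(-108)) - 7715) = -((-94 + (27 - 1*(-108))) - 7715) = -((-94 + (27 + 108)) - 7715) = -((-94 + 135) - 7715) = -(41 - 7715) = -1*(-7674) = 7674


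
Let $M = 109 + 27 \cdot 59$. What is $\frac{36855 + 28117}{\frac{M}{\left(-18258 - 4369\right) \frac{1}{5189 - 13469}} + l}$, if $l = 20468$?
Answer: $\frac{367530361}{119305499} \approx 3.0806$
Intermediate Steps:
$M = 1702$ ($M = 109 + 1593 = 1702$)
$\frac{36855 + 28117}{\frac{M}{\left(-18258 - 4369\right) \frac{1}{5189 - 13469}} + l} = \frac{36855 + 28117}{\frac{1702}{\left(-18258 - 4369\right) \frac{1}{5189 - 13469}} + 20468} = \frac{64972}{\frac{1702}{\left(-22627\right) \frac{1}{-8280}} + 20468} = \frac{64972}{\frac{1702}{\left(-22627\right) \left(- \frac{1}{8280}\right)} + 20468} = \frac{64972}{\frac{1702}{\frac{22627}{8280}} + 20468} = \frac{64972}{1702 \cdot \frac{8280}{22627} + 20468} = \frac{64972}{\frac{14092560}{22627} + 20468} = \frac{64972}{\frac{477221996}{22627}} = 64972 \cdot \frac{22627}{477221996} = \frac{367530361}{119305499}$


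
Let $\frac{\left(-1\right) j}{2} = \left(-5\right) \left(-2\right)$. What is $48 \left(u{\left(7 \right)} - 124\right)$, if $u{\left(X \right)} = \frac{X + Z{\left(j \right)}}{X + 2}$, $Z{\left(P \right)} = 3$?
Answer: $- \frac{17696}{3} \approx -5898.7$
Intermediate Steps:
$j = -20$ ($j = - 2 \left(\left(-5\right) \left(-2\right)\right) = \left(-2\right) 10 = -20$)
$u{\left(X \right)} = \frac{3 + X}{2 + X}$ ($u{\left(X \right)} = \frac{X + 3}{X + 2} = \frac{3 + X}{2 + X}$)
$48 \left(u{\left(7 \right)} - 124\right) = 48 \left(\frac{3 + 7}{2 + 7} - 124\right) = 48 \left(\frac{1}{9} \cdot 10 - 124\right) = 48 \left(\frac{10}{9} - 124\right) = 48 \left(- \frac{1106}{9}\right) = - \frac{17696}{3}$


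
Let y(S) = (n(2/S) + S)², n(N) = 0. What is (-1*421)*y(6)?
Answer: -15156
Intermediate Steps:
y(S) = S² (y(S) = (0 + S)² = S²)
(-1*421)*y(6) = -1*421*6² = -421*36 = -15156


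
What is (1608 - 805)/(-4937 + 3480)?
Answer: -803/1457 ≈ -0.55113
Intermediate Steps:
(1608 - 805)/(-4937 + 3480) = 803/(-1457) = 803*(-1/1457) = -803/1457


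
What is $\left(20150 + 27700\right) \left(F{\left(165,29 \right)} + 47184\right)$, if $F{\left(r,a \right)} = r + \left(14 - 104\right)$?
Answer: $2261343150$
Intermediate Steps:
$F{\left(r,a \right)} = -90 + r$ ($F{\left(r,a \right)} = r - 90 = -90 + r$)
$\left(20150 + 27700\right) \left(F{\left(165,29 \right)} + 47184\right) = \left(20150 + 27700\right) \left(\left(-90 + 165\right) + 47184\right) = 47850 \left(75 + 47184\right) = 47850 \cdot 47259 = 2261343150$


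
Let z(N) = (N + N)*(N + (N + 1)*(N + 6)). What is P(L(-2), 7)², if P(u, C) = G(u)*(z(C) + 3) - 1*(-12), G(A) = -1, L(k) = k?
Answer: 2387025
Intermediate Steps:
z(N) = 2*N*(N + (1 + N)*(6 + N)) (z(N) = (2*N)*(N + (1 + N)*(6 + N)) = 2*N*(N + (1 + N)*(6 + N)))
P(u, C) = 9 - 2*C*(6 + C² + 8*C) (P(u, C) = -(2*C*(6 + C² + 8*C) + 3) - 1*(-12) = -(3 + 2*C*(6 + C² + 8*C)) + 12 = (-3 - 2*C*(6 + C² + 8*C)) + 12 = 9 - 2*C*(6 + C² + 8*C))
P(L(-2), 7)² = (9 - 2*7*(6 + 7² + 8*7))² = (9 - 2*7*(6 + 49 + 56))² = (9 - 2*7*111)² = (9 - 1554)² = (-1545)² = 2387025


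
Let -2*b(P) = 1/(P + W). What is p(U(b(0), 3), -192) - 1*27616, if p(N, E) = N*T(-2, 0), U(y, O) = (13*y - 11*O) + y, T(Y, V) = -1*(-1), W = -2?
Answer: -55291/2 ≈ -27646.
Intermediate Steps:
T(Y, V) = 1
b(P) = -1/(2*(-2 + P)) (b(P) = -1/(2*(P - 2)) = -1/(2*(-2 + P)))
U(y, O) = -11*O + 14*y (U(y, O) = (-11*O + 13*y) + y = -11*O + 14*y)
p(N, E) = N (p(N, E) = N*1 = N)
p(U(b(0), 3), -192) - 1*27616 = (-11*3 + 14*(-1/(-4 + 2*0))) - 1*27616 = (-33 + 14*(-1/(-4 + 0))) - 27616 = (-33 + 14*(-1/(-4))) - 27616 = (-33 + 14*(-1*(-1/4))) - 27616 = (-33 + 14*(1/4)) - 27616 = (-33 + 7/2) - 27616 = -59/2 - 27616 = -55291/2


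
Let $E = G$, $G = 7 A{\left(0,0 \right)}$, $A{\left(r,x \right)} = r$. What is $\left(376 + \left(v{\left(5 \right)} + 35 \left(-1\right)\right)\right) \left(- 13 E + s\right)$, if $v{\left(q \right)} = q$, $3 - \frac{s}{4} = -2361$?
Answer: $3271776$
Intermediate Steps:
$s = 9456$ ($s = 12 - -9444 = 12 + 9444 = 9456$)
$G = 0$ ($G = 7 \cdot 0 = 0$)
$E = 0$
$\left(376 + \left(v{\left(5 \right)} + 35 \left(-1\right)\right)\right) \left(- 13 E + s\right) = \left(376 + \left(5 + 35 \left(-1\right)\right)\right) \left(\left(-13\right) 0 + 9456\right) = \left(376 + \left(5 - 35\right)\right) \left(0 + 9456\right) = \left(376 - 30\right) 9456 = 346 \cdot 9456 = 3271776$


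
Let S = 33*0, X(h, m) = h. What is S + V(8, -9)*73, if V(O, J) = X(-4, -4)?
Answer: -292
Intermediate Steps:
V(O, J) = -4
S = 0
S + V(8, -9)*73 = 0 - 4*73 = 0 - 292 = -292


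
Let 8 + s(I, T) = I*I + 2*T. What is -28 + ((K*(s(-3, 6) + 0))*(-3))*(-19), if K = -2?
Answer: -1510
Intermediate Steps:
s(I, T) = -8 + I² + 2*T (s(I, T) = -8 + (I*I + 2*T) = -8 + (I² + 2*T) = -8 + I² + 2*T)
-28 + ((K*(s(-3, 6) + 0))*(-3))*(-19) = -28 + (-2*((-8 + (-3)² + 2*6) + 0)*(-3))*(-19) = -28 + (-2*((-8 + 9 + 12) + 0)*(-3))*(-19) = -28 + (-2*(13 + 0)*(-3))*(-19) = -28 + (-2*13*(-3))*(-19) = -28 - 26*(-3)*(-19) = -28 + 78*(-19) = -28 - 1482 = -1510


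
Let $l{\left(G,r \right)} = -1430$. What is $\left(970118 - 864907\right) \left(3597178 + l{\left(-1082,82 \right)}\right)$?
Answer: $378312242828$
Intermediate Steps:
$\left(970118 - 864907\right) \left(3597178 + l{\left(-1082,82 \right)}\right) = \left(970118 - 864907\right) \left(3597178 - 1430\right) = 105211 \cdot 3595748 = 378312242828$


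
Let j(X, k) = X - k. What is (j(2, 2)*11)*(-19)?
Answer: 0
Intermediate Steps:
(j(2, 2)*11)*(-19) = ((2 - 1*2)*11)*(-19) = ((2 - 2)*11)*(-19) = (0*11)*(-19) = 0*(-19) = 0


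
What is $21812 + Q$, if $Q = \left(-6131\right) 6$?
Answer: $-14974$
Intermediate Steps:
$Q = -36786$
$21812 + Q = 21812 - 36786 = -14974$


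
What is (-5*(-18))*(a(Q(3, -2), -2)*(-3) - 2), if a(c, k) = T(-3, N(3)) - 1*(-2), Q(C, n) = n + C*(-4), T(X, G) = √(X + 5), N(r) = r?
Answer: -720 - 270*√2 ≈ -1101.8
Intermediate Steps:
T(X, G) = √(5 + X)
Q(C, n) = n - 4*C
a(c, k) = 2 + √2 (a(c, k) = √(5 - 3) - 1*(-2) = √2 + 2 = 2 + √2)
(-5*(-18))*(a(Q(3, -2), -2)*(-3) - 2) = (-5*(-18))*((2 + √2)*(-3) - 2) = 90*((-6 - 3*√2) - 2) = 90*(-8 - 3*√2) = -720 - 270*√2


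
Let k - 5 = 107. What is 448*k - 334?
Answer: 49842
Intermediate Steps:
k = 112 (k = 5 + 107 = 112)
448*k - 334 = 448*112 - 334 = 50176 - 334 = 49842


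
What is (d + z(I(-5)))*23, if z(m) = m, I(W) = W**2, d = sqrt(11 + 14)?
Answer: 690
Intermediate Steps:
d = 5 (d = sqrt(25) = 5)
(d + z(I(-5)))*23 = (5 + (-5)**2)*23 = (5 + 25)*23 = 30*23 = 690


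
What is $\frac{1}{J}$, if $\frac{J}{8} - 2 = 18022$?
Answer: $\frac{1}{144192} \approx 6.9352 \cdot 10^{-6}$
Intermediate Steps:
$J = 144192$ ($J = 16 + 8 \cdot 18022 = 16 + 144176 = 144192$)
$\frac{1}{J} = \frac{1}{144192}$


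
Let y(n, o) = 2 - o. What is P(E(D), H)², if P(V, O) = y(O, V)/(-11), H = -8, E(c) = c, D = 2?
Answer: 0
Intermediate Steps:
P(V, O) = -2/11 + V/11 (P(V, O) = (2 - V)/(-11) = (2 - V)*(-1/11) = -2/11 + V/11)
P(E(D), H)² = (-2/11 + (1/11)*2)² = (-2/11 + 2/11)² = 0² = 0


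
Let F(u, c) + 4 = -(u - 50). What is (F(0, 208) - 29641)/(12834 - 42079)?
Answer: 5919/5849 ≈ 1.0120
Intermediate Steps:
F(u, c) = 46 - u (F(u, c) = -4 - (u - 50) = -4 - (-50 + u) = -4 + (50 - u) = 46 - u)
(F(0, 208) - 29641)/(12834 - 42079) = ((46 - 1*0) - 29641)/(12834 - 42079) = ((46 + 0) - 29641)/(-29245) = (46 - 29641)*(-1/29245) = -29595*(-1/29245) = 5919/5849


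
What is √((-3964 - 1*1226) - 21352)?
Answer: I*√26542 ≈ 162.92*I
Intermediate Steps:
√((-3964 - 1*1226) - 21352) = √((-3964 - 1226) - 21352) = √(-5190 - 21352) = √(-26542) = I*√26542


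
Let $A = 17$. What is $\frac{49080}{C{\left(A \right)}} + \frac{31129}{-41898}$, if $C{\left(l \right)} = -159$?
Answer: $- \frac{687101117}{2220594} \approx -309.42$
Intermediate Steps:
$\frac{49080}{C{\left(A \right)}} + \frac{31129}{-41898} = \frac{49080}{-159} + \frac{31129}{-41898} = 49080 \left(- \frac{1}{159}\right) + 31129 \left(- \frac{1}{41898}\right) = - \frac{16360}{53} - \frac{31129}{41898} = - \frac{687101117}{2220594}$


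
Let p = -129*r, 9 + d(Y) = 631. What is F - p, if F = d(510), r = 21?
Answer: 3331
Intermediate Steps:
d(Y) = 622 (d(Y) = -9 + 631 = 622)
p = -2709 (p = -129*21 = -2709)
F = 622
F - p = 622 - 1*(-2709) = 622 + 2709 = 3331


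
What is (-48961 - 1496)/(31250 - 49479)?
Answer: 50457/18229 ≈ 2.7680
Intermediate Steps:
(-48961 - 1496)/(31250 - 49479) = -50457/(-18229) = -50457*(-1/18229) = 50457/18229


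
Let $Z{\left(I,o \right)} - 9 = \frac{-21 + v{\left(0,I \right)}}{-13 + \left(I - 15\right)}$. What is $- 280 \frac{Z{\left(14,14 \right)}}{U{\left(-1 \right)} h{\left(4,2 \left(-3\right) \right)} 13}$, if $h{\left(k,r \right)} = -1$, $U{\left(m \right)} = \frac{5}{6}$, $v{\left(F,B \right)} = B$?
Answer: $\frac{3192}{13} \approx 245.54$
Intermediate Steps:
$U{\left(m \right)} = \frac{5}{6}$ ($U{\left(m \right)} = 5 \cdot \frac{1}{6} = \frac{5}{6}$)
$Z{\left(I,o \right)} = 9 + \frac{-21 + I}{-28 + I}$ ($Z{\left(I,o \right)} = 9 + \frac{-21 + I}{-13 + \left(I - 15\right)} = 9 + \frac{-21 + I}{-13 + \left(-15 + I\right)} = 9 + \frac{-21 + I}{-28 + I}$)
$- 280 \frac{Z{\left(14,14 \right)}}{U{\left(-1 \right)} h{\left(4,2 \left(-3\right) \right)} 13} = - 280 \frac{\frac{1}{-28 + 14} \left(-273 + 10 \cdot 14\right)}{\frac{5}{6} \left(-1\right) 13} = - 280 \frac{\frac{1}{-14} \left(-273 + 140\right)}{\left(- \frac{5}{6}\right) 13} = - 280 \frac{\left(- \frac{1}{14}\right) \left(-133\right)}{- \frac{65}{6}} = - 280 \cdot \frac{19}{2} \left(- \frac{6}{65}\right) = \left(-280\right) \left(- \frac{57}{65}\right) = \frac{3192}{13}$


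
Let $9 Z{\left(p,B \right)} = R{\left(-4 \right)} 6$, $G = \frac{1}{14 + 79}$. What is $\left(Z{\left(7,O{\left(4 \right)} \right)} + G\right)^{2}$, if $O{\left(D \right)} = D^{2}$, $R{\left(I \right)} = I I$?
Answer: $\frac{109561}{961} \approx 114.01$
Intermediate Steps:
$R{\left(I \right)} = I^{2}$
$G = \frac{1}{93} \approx 0.010753$
$Z{\left(p,B \right)} = \frac{32}{3}$ ($Z{\left(p,B \right)} = \frac{\left(-4\right)^{2} \cdot 6}{9} = \frac{16 \cdot 6}{9} = \frac{1}{9} \cdot 96 = \frac{32}{3}$)
$\left(Z{\left(7,O{\left(4 \right)} \right)} + G\right)^{2} = \left(\frac{32}{3} + \frac{1}{93}\right)^{2} = \left(\frac{331}{31}\right)^{2} = \frac{109561}{961}$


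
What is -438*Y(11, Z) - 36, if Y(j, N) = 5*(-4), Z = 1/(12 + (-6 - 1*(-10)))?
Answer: 8724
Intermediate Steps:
Z = 1/16 (Z = 1/(12 + (-6 + 10)) = 1/(12 + 4) = 1/16 ≈ 0.062500)
Y(j, N) = -20
-438*Y(11, Z) - 36 = -438*(-20) - 36 = 8760 - 36 = 8724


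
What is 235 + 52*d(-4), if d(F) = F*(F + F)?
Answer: 1899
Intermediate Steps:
d(F) = 2*F² (d(F) = F*(2*F) = 2*F²)
235 + 52*d(-4) = 235 + 52*(2*(-4)²) = 235 + 52*(2*16) = 235 + 52*32 = 235 + 1664 = 1899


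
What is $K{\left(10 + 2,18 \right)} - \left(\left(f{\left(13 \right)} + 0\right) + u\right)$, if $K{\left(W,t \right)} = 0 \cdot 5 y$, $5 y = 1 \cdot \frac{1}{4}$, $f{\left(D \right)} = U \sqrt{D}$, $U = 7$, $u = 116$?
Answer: $-116 - 7 \sqrt{13} \approx -141.24$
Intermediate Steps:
$f{\left(D \right)} = 7 \sqrt{D}$
$y = \frac{1}{20}$ ($y = \frac{1 \cdot \frac{1}{4}}{5} = \frac{1}{5} \cdot \frac{1}{4} = \frac{1}{20} \approx 0.05$)
$K{\left(W,t \right)} = 0$ ($K{\left(W,t \right)} = 0 \cdot 5 \cdot \frac{1}{20} = 0 \cdot \frac{1}{20} = 0$)
$K{\left(10 + 2,18 \right)} - \left(\left(f{\left(13 \right)} + 0\right) + u\right) = 0 - \left(\left(7 \sqrt{13} + 0\right) + 116\right) = 0 - \left(7 \sqrt{13} + 116\right) = 0 - \left(116 + 7 \sqrt{13}\right) = -116 - 7 \sqrt{13}$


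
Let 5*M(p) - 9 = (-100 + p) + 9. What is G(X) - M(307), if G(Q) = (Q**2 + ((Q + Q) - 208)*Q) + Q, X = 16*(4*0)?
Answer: -45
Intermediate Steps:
M(p) = -82/5 + p/5 (M(p) = 9/5 + ((-100 + p) + 9)/5 = 9/5 + (-91 + p)/5 = 9/5 + (-91/5 + p/5) = -82/5 + p/5)
X = 0 (X = 16*0 = 0)
G(Q) = Q + Q**2 + Q*(-208 + 2*Q) (G(Q) = (Q**2 + (2*Q - 208)*Q) + Q = (Q**2 + (-208 + 2*Q)*Q) + Q = (Q**2 + Q*(-208 + 2*Q)) + Q = Q + Q**2 + Q*(-208 + 2*Q))
G(X) - M(307) = 3*0*(-69 + 0) - (-82/5 + (1/5)*307) = 3*0*(-69) - (-82/5 + 307/5) = 0 - 1*45 = 0 - 45 = -45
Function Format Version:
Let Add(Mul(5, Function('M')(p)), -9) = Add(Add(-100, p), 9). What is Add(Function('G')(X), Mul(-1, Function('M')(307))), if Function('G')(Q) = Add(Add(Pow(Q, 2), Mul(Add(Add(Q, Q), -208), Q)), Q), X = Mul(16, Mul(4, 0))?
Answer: -45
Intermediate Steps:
Function('M')(p) = Add(Rational(-82, 5), Mul(Rational(1, 5), p)) (Function('M')(p) = Add(Rational(9, 5), Mul(Rational(1, 5), Add(Add(-100, p), 9))) = Add(Rational(9, 5), Mul(Rational(1, 5), Add(-91, p))) = Add(Rational(9, 5), Add(Rational(-91, 5), Mul(Rational(1, 5), p))) = Add(Rational(-82, 5), Mul(Rational(1, 5), p)))
X = 0 (X = Mul(16, 0) = 0)
Function('G')(Q) = Add(Q, Pow(Q, 2), Mul(Q, Add(-208, Mul(2, Q)))) (Function('G')(Q) = Add(Add(Pow(Q, 2), Mul(Add(Mul(2, Q), -208), Q)), Q) = Add(Add(Pow(Q, 2), Mul(Add(-208, Mul(2, Q)), Q)), Q) = Add(Add(Pow(Q, 2), Mul(Q, Add(-208, Mul(2, Q)))), Q) = Add(Q, Pow(Q, 2), Mul(Q, Add(-208, Mul(2, Q)))))
Add(Function('G')(X), Mul(-1, Function('M')(307))) = Add(Mul(3, 0, Add(-69, 0)), Mul(-1, Add(Rational(-82, 5), Mul(Rational(1, 5), 307)))) = Add(Mul(3, 0, -69), Mul(-1, Add(Rational(-82, 5), Rational(307, 5)))) = Add(0, Mul(-1, 45)) = Add(0, -45) = -45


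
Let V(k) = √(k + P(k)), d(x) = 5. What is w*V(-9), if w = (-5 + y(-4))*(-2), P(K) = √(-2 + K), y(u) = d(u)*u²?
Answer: -150*√(-9 + I*√11) ≈ -81.586 - 457.34*I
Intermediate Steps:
y(u) = 5*u²
V(k) = √(k + √(-2 + k))
w = -150 (w = (-5 + 5*(-4)²)*(-2) = (-5 + 5*16)*(-2) = (-5 + 80)*(-2) = 75*(-2) = -150)
w*V(-9) = -150*√(-9 + √(-2 - 9)) = -150*√(-9 + √(-11)) = -150*√(-9 + I*√11)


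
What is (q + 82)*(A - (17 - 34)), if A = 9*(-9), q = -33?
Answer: -3136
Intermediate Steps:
A = -81
(q + 82)*(A - (17 - 34)) = (-33 + 82)*(-81 - (17 - 34)) = 49*(-81 - 1*(-17)) = 49*(-81 + 17) = 49*(-64) = -3136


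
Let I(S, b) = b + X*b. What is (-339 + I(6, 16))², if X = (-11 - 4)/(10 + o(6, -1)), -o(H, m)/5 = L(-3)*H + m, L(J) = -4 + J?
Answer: 23629321/225 ≈ 1.0502e+5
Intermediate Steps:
o(H, m) = -5*m + 35*H (o(H, m) = -5*((-4 - 3)*H + m) = -5*(-7*H + m) = -5*(m - 7*H) = -5*m + 35*H)
X = -1/15 (X = (-11 - 4)/(10 + (-5*(-1) + 35*6)) = -15/(10 + (5 + 210)) = -15/(10 + 215) = -15/225 = -15*1/225 = -1/15 ≈ -0.066667)
I(S, b) = 14*b/15 (I(S, b) = b - b/15 = 14*b/15)
(-339 + I(6, 16))² = (-339 + (14/15)*16)² = (-339 + 224/15)² = (-4861/15)² = 23629321/225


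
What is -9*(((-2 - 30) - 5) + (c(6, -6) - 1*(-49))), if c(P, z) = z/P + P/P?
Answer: -108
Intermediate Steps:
c(P, z) = 1 + z/P (c(P, z) = z/P + 1 = 1 + z/P)
-9*(((-2 - 30) - 5) + (c(6, -6) - 1*(-49))) = -9*(((-2 - 30) - 5) + ((6 - 6)/6 - 1*(-49))) = -9*((-32 - 5) + ((1/6)*0 + 49)) = -9*(-37 + (0 + 49)) = -9*(-37 + 49) = -9*12 = -108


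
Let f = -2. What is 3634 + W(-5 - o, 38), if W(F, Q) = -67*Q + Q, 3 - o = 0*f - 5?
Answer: 1126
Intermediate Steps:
o = 8 (o = 3 - (0*(-2) - 5) = 3 - (0 - 5) = 3 - 1*(-5) = 3 + 5 = 8)
W(F, Q) = -66*Q
3634 + W(-5 - o, 38) = 3634 - 66*38 = 3634 - 2508 = 1126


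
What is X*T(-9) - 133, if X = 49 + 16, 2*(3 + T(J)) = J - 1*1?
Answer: -653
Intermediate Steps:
T(J) = -7/2 + J/2 (T(J) = -3 + (J - 1*1)/2 = -3 + (J - 1)/2 = -3 + (-1 + J)/2 = -3 + (-½ + J/2) = -7/2 + J/2)
X = 65
X*T(-9) - 133 = 65*(-7/2 + (½)*(-9)) - 133 = 65*(-7/2 - 9/2) - 133 = 65*(-8) - 133 = -520 - 133 = -653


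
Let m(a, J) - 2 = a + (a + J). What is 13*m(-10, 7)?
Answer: -143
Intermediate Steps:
m(a, J) = 2 + J + 2*a (m(a, J) = 2 + (a + (a + J)) = 2 + (a + (J + a)) = 2 + (J + 2*a) = 2 + J + 2*a)
13*m(-10, 7) = 13*(2 + 7 + 2*(-10)) = 13*(2 + 7 - 20) = 13*(-11) = -143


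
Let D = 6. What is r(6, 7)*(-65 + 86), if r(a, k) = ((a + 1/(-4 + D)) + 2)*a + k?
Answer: 1218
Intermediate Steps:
r(a, k) = k + a*(5/2 + a) (r(a, k) = ((a + 1/(-4 + 6)) + 2)*a + k = ((a + 1/2) + 2)*a + k = ((1/2 + a) + 2)*a + k = (5/2 + a)*a + k = a*(5/2 + a) + k = k + a*(5/2 + a))
r(6, 7)*(-65 + 86) = (7 + 6**2 + (5/2)*6)*(-65 + 86) = (7 + 36 + 15)*21 = 58*21 = 1218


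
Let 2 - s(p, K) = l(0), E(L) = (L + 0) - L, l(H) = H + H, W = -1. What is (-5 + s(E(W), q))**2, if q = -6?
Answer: 9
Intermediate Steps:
l(H) = 2*H
E(L) = 0 (E(L) = L - L = 0)
s(p, K) = 2 (s(p, K) = 2 - 2*0 = 2 - 1*0 = 2 + 0 = 2)
(-5 + s(E(W), q))**2 = (-5 + 2)**2 = (-3)**2 = 9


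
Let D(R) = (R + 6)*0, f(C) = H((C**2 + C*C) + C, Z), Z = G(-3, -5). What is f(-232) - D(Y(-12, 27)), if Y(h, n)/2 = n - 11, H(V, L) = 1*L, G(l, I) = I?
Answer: -5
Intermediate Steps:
Z = -5
H(V, L) = L
f(C) = -5
Y(h, n) = -22 + 2*n (Y(h, n) = 2*(n - 11) = 2*(-11 + n) = -22 + 2*n)
D(R) = 0 (D(R) = (6 + R)*0 = 0)
f(-232) - D(Y(-12, 27)) = -5 - 1*0 = -5 + 0 = -5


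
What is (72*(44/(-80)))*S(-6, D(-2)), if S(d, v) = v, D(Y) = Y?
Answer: 396/5 ≈ 79.200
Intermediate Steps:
(72*(44/(-80)))*S(-6, D(-2)) = (72*(44/(-80)))*(-2) = (72*(44*(-1/80)))*(-2) = (72*(-11/20))*(-2) = -198/5*(-2) = 396/5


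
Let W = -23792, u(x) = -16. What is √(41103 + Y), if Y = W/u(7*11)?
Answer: √42590 ≈ 206.37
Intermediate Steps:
Y = 1487 (Y = -23792/(-16) = -23792*(-1/16) = 1487)
√(41103 + Y) = √(41103 + 1487) = √42590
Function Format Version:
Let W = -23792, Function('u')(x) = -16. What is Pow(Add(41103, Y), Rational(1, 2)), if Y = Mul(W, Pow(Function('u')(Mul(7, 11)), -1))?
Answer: Pow(42590, Rational(1, 2)) ≈ 206.37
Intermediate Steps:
Y = 1487 (Y = Mul(-23792, Pow(-16, -1)) = Mul(-23792, Rational(-1, 16)) = 1487)
Pow(Add(41103, Y), Rational(1, 2)) = Pow(Add(41103, 1487), Rational(1, 2)) = Pow(42590, Rational(1, 2))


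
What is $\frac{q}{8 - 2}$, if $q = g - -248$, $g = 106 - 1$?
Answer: $\frac{353}{6} \approx 58.833$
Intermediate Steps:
$g = 105$ ($g = 106 - 1 = 105$)
$q = 353$ ($q = 105 - -248 = 105 + 248 = 353$)
$\frac{q}{8 - 2} = \frac{353}{8 - 2} = \frac{353}{6}$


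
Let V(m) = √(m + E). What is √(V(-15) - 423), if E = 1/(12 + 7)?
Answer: √(-152703 + 38*I*√1349)/19 ≈ 0.093989 + 20.567*I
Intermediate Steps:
E = 1/19 ≈ 0.052632
V(m) = √(1/19 + m) (V(m) = √(m + 1/19) = √(1/19 + m))
√(V(-15) - 423) = √(√(19 + 361*(-15))/19 - 423) = √(√(19 - 5415)/19 - 423) = √(√(-5396)/19 - 423) = √((2*I*√1349)/19 - 423) = √(2*I*√1349/19 - 423) = √(-423 + 2*I*√1349/19)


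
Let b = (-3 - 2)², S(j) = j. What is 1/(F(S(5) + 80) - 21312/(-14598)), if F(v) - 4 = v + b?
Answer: 811/93638 ≈ 0.0086610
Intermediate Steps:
b = 25 (b = (-5)² = 25)
F(v) = 29 + v (F(v) = 4 + (v + 25) = 4 + (25 + v) = 29 + v)
1/(F(S(5) + 80) - 21312/(-14598)) = 1/((29 + (5 + 80)) - 21312/(-14598)) = 1/((29 + 85) - 21312*(-1/14598)) = 1/(114 + 1184/811) = 1/(93638/811) = 811/93638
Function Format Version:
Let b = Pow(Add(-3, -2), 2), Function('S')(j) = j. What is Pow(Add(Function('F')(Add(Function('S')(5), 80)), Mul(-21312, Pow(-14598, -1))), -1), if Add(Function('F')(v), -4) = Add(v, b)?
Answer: Rational(811, 93638) ≈ 0.0086610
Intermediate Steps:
b = 25 (b = Pow(-5, 2) = 25)
Function('F')(v) = Add(29, v) (Function('F')(v) = Add(4, Add(v, 25)) = Add(4, Add(25, v)) = Add(29, v))
Pow(Add(Function('F')(Add(Function('S')(5), 80)), Mul(-21312, Pow(-14598, -1))), -1) = Pow(Add(Add(29, Add(5, 80)), Mul(-21312, Pow(-14598, -1))), -1) = Pow(Add(Add(29, 85), Mul(-21312, Rational(-1, 14598))), -1) = Pow(Add(114, Rational(1184, 811)), -1) = Pow(Rational(93638, 811), -1) = Rational(811, 93638)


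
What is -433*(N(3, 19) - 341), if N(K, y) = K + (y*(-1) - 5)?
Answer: 156746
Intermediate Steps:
N(K, y) = -5 + K - y (N(K, y) = K + (-y - 5) = K + (-5 - y) = -5 + K - y)
-433*(N(3, 19) - 341) = -433*((-5 + 3 - 1*19) - 341) = -433*((-5 + 3 - 19) - 341) = -433*(-21 - 341) = -433*(-362) = 156746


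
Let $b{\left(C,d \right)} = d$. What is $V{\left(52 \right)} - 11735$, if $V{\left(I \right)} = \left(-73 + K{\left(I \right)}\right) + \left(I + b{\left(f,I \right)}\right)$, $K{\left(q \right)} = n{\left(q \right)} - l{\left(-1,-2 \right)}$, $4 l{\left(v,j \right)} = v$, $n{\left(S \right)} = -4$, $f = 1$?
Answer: $- \frac{46831}{4} \approx -11708.0$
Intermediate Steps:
$l{\left(v,j \right)} = \frac{v}{4}$
$K{\left(q \right)} = - \frac{15}{4}$ ($K{\left(q \right)} = -4 - \frac{1}{4} \left(-1\right) = -4 - - \frac{1}{4} = -4 + \frac{1}{4} = - \frac{15}{4}$)
$V{\left(I \right)} = - \frac{307}{4} + 2 I$ ($V{\left(I \right)} = \left(-73 - \frac{15}{4}\right) + \left(I + I\right) = - \frac{307}{4} + 2 I$)
$V{\left(52 \right)} - 11735 = \left(- \frac{307}{4} + 2 \cdot 52\right) - 11735 = \left(- \frac{307}{4} + 104\right) - 11735 = \frac{109}{4} - 11735 = - \frac{46831}{4}$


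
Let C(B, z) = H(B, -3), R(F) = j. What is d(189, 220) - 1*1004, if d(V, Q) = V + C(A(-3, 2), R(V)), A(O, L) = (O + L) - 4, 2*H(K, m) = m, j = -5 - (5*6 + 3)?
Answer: -1633/2 ≈ -816.50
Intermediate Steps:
j = -38 (j = -5 - (30 + 3) = -5 - 1*33 = -5 - 33 = -38)
H(K, m) = m/2
R(F) = -38
A(O, L) = -4 + L + O (A(O, L) = (L + O) - 4 = -4 + L + O)
C(B, z) = -3/2 (C(B, z) = (1/2)*(-3) = -3/2)
d(V, Q) = -3/2 + V (d(V, Q) = V - 3/2 = -3/2 + V)
d(189, 220) - 1*1004 = (-3/2 + 189) - 1*1004 = 375/2 - 1004 = -1633/2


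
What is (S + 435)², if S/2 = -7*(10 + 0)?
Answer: 87025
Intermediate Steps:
S = -140 (S = 2*(-7*(10 + 0)) = 2*(-7*10) = 2*(-70) = -140)
(S + 435)² = (-140 + 435)² = 295² = 87025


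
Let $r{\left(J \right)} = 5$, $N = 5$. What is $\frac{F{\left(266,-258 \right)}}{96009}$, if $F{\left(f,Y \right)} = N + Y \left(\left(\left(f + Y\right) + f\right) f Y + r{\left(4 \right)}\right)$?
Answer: $\frac{4851449291}{96009} \approx 50531.0$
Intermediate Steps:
$F{\left(f,Y \right)} = 5 + Y \left(5 + Y f \left(Y + 2 f\right)\right)$ ($F{\left(f,Y \right)} = 5 + Y \left(\left(\left(f + Y\right) + f\right) f Y + 5\right) = 5 + Y \left(\left(\left(Y + f\right) + f\right) f Y + 5\right) = 5 + Y \left(\left(Y + 2 f\right) f Y + 5\right) = 5 + Y \left(f \left(Y + 2 f\right) Y + 5\right) = 5 + Y \left(Y f \left(Y + 2 f\right) + 5\right) = 5 + Y \left(5 + Y f \left(Y + 2 f\right)\right)$)
$\frac{F{\left(266,-258 \right)}}{96009} = \frac{5 + 5 \left(-258\right) + 266 \left(-258\right)^{3} + 2 \left(-258\right)^{2} \cdot 266^{2}}{96009} = \left(5 - 1290 + 266 \left(-17173512\right) + 2 \cdot 66564 \cdot 70756\right) \frac{1}{96009} = \left(5 - 1290 - 4568154192 + 9419604768\right) \frac{1}{96009} = 4851449291 \cdot \frac{1}{96009} = \frac{4851449291}{96009}$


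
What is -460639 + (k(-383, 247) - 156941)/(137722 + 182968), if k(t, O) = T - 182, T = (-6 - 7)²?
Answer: -73861238932/160345 ≈ -4.6064e+5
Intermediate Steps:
T = 169 (T = (-13)² = 169)
k(t, O) = -13 (k(t, O) = 169 - 182 = -13)
-460639 + (k(-383, 247) - 156941)/(137722 + 182968) = -460639 + (-13 - 156941)/(137722 + 182968) = -460639 - 156954/320690 = -460639 - 156954*1/320690 = -460639 - 78477/160345 = -73861238932/160345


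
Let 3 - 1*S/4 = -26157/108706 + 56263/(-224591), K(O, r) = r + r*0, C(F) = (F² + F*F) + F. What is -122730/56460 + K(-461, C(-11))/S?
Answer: 1152399067422830/80205118911023 ≈ 14.368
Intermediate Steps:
C(F) = F + 2*F² (C(F) = (F² + F²) + F = 2*F² + F = F + 2*F²)
K(O, r) = r (K(O, r) = r + 0 = r)
S = 170467840406/12207194623 (S = 12 - 4*(-26157/108706 + 56263/(-224591)) = 12 - 4*(-26157*1/108706 + 56263*(-1/224591)) = 12 - 4*(-26157/108706 - 56263/224591) = 12 - 4*(-11990752465/24414389246) = 12 + 23981504930/12207194623 = 170467840406/12207194623 ≈ 13.965)
-122730/56460 + K(-461, C(-11))/S = -122730/56460 + (-11*(1 + 2*(-11)))/(170467840406/12207194623) = -122730*1/56460 - 11*(1 - 22)*(12207194623/170467840406) = -4091/1882 - 11*(-21)*(12207194623/170467840406) = -4091/1882 + 231*(12207194623/170467840406) = -4091/1882 + 2819861957913/170467840406 = 1152399067422830/80205118911023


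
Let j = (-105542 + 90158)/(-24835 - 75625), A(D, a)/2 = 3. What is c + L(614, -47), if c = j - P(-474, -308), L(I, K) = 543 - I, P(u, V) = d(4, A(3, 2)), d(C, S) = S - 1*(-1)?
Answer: -1955124/25115 ≈ -77.847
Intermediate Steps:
A(D, a) = 6 (A(D, a) = 2*3 = 6)
d(C, S) = 1 + S (d(C, S) = S + 1 = 1 + S)
P(u, V) = 7 (P(u, V) = 1 + 6 = 7)
j = 3846/25115 (j = -15384/(-100460) = -15384*(-1/100460) = 3846/25115 ≈ 0.15314)
c = -171959/25115 (c = 3846/25115 - 1*7 = 3846/25115 - 7 = -171959/25115 ≈ -6.8469)
c + L(614, -47) = -171959/25115 + (543 - 1*614) = -171959/25115 + (543 - 614) = -171959/25115 - 71 = -1955124/25115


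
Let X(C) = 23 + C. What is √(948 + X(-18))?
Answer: √953 ≈ 30.871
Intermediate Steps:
√(948 + X(-18)) = √(948 + (23 - 18)) = √(948 + 5) = √953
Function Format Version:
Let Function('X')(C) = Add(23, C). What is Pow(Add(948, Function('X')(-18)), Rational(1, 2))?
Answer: Pow(953, Rational(1, 2)) ≈ 30.871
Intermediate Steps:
Pow(Add(948, Function('X')(-18)), Rational(1, 2)) = Pow(Add(948, Add(23, -18)), Rational(1, 2)) = Pow(Add(948, 5), Rational(1, 2)) = Pow(953, Rational(1, 2))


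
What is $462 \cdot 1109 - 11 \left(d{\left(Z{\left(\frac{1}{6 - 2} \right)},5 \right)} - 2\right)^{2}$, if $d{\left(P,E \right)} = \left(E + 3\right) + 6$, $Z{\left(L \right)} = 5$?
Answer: $510774$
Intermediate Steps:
$d{\left(P,E \right)} = 9 + E$ ($d{\left(P,E \right)} = \left(3 + E\right) + 6 = 9 + E$)
$462 \cdot 1109 - 11 \left(d{\left(Z{\left(\frac{1}{6 - 2} \right)},5 \right)} - 2\right)^{2} = 462 \cdot 1109 - 11 \left(\left(9 + 5\right) - 2\right)^{2} = 512358 - 11 \left(14 - 2\right)^{2} = 512358 - 11 \cdot 12^{2} = 512358 - 1584 = 510774$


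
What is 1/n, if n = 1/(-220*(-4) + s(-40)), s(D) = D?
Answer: 840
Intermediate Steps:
n = 1/840 (n = 1/(-220*(-4) - 40) = 1/(880 - 40) = 1/840 ≈ 0.0011905)
1/n = 1/(1/840) = 840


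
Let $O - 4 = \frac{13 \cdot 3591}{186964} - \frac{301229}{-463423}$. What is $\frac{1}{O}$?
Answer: $\frac{86643417772}{424526625753} \approx 0.20409$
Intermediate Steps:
$O = \frac{424526625753}{86643417772}$ ($O = 4 + \left(\frac{13 \cdot 3591}{186964} - \frac{301229}{-463423}\right) = 4 + \left(46683 \cdot \frac{1}{186964} - - \frac{301229}{463423}\right) = 4 + \left(\frac{46683}{186964} + \frac{301229}{463423}\right) = 4 + \frac{77952954665}{86643417772} = \frac{424526625753}{86643417772} \approx 4.8997$)
$\frac{1}{O} = \frac{1}{\frac{424526625753}{86643417772}} = \frac{86643417772}{424526625753}$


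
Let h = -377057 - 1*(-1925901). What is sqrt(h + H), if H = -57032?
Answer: 2*sqrt(372953) ≈ 1221.4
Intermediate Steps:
h = 1548844 (h = -377057 + 1925901 = 1548844)
sqrt(h + H) = sqrt(1548844 - 57032) = sqrt(1491812) = 2*sqrt(372953)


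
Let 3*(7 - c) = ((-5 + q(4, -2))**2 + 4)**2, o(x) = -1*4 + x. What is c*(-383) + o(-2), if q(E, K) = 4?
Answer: 1514/3 ≈ 504.67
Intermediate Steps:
o(x) = -4 + x
c = -4/3 (c = 7 - ((-5 + 4)**2 + 4)**2/3 = 7 - ((-1)**2 + 4)**2/3 = 7 - (1 + 4)**2/3 = 7 - 1/3*5**2 = 7 - 1/3*25 = 7 - 25/3 = -4/3 ≈ -1.3333)
c*(-383) + o(-2) = -4/3*(-383) + (-4 - 2) = 1532/3 - 6 = 1514/3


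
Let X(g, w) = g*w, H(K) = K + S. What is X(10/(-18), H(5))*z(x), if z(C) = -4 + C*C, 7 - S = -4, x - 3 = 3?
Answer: -2560/9 ≈ -284.44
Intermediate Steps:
x = 6 (x = 3 + 3 = 6)
S = 11 (S = 7 - 1*(-4) = 7 + 4 = 11)
H(K) = 11 + K (H(K) = K + 11 = 11 + K)
z(C) = -4 + C²
X(10/(-18), H(5))*z(x) = ((10/(-18))*(11 + 5))*(-4 + 6²) = ((10*(-1/18))*16)*(-4 + 36) = -5/9*16*32 = -80/9*32 = -2560/9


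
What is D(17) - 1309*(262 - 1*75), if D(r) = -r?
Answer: -244800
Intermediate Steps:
D(17) - 1309*(262 - 1*75) = -1*17 - 1309*(262 - 1*75) = -17 - 1309*(262 - 75) = -17 - 1309*187 = -17 - 244783 = -244800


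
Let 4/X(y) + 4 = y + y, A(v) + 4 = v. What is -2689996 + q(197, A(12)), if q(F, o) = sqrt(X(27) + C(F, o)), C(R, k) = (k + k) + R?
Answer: -2689996 + sqrt(5327)/5 ≈ -2.6900e+6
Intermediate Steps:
A(v) = -4 + v
X(y) = 4/(-4 + 2*y) (X(y) = 4/(-4 + (y + y)) = 4/(-4 + 2*y))
C(R, k) = R + 2*k (C(R, k) = 2*k + R = R + 2*k)
q(F, o) = sqrt(2/25 + F + 2*o) (q(F, o) = sqrt(2/(-2 + 27) + (F + 2*o)) = sqrt(2/25 + (F + 2*o)) = sqrt(2/25 + F + 2*o))
-2689996 + q(197, A(12)) = -2689996 + sqrt(2 + 25*197 + 50*(-4 + 12))/5 = -2689996 + sqrt(2 + 4925 + 50*8)/5 = -2689996 + sqrt(2 + 4925 + 400)/5 = -2689996 + sqrt(5327)/5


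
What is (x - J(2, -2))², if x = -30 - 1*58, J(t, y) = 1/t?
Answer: 31329/4 ≈ 7832.3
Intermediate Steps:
x = -88 (x = -30 - 58 = -88)
(x - J(2, -2))² = (-88 - 1/2)² = (-88 - 1*½)² = (-88 - ½)² = (-177/2)² = 31329/4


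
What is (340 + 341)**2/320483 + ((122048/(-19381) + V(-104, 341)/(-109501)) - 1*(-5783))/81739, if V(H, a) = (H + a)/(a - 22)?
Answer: 26916406297903624189005/17734513020390887648543 ≈ 1.5177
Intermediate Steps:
V(H, a) = (H + a)/(-22 + a)
(340 + 341)**2/320483 + ((122048/(-19381) + V(-104, 341)/(-109501)) - 1*(-5783))/81739 = (340 + 341)**2/320483 + ((122048/(-19381) + ((-104 + 341)/(-22 + 341))/(-109501)) - 1*(-5783))/81739 = 681**2*(1/320483) + ((122048*(-1/19381) + (237/319)*(-1/109501)) + 5783)*(1/81739) = 463761*(1/320483) + ((-122048/19381 + ((1/319)*237)*(-1/109501)) + 5783)*(1/81739) = 463761/320483 + ((-122048/19381 + (237/319)*(-1/109501)) + 5783)*(1/81739) = 463761/320483 + ((-122048/19381 - 237/34930819) + 5783)*(1/81739) = 463761/320483 + (-4263241190609/676994203039 + 5783)*(1/81739) = 463761/320483 + (3910794234983928/676994203039)*(1/81739) = 463761/320483 + 3910794234983928/55336829162204821 = 26916406297903624189005/17734513020390887648543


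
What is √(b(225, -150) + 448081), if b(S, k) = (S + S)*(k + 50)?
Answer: √403081 ≈ 634.89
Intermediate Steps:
b(S, k) = 2*S*(50 + k) (b(S, k) = (2*S)*(50 + k) = 2*S*(50 + k))
√(b(225, -150) + 448081) = √(2*225*(50 - 150) + 448081) = √(2*225*(-100) + 448081) = √(-45000 + 448081) = √403081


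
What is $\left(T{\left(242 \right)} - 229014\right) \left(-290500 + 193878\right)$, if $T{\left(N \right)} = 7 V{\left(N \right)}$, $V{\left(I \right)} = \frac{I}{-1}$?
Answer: $22291468376$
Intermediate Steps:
$V{\left(I \right)} = - I$ ($V{\left(I \right)} = I \left(-1\right) = - I$)
$T{\left(N \right)} = - 7 N$ ($T{\left(N \right)} = 7 \left(- N\right) = - 7 N$)
$\left(T{\left(242 \right)} - 229014\right) \left(-290500 + 193878\right) = \left(\left(-7\right) 242 - 229014\right) \left(-290500 + 193878\right) = \left(-1694 - 229014\right) \left(-96622\right) = \left(-230708\right) \left(-96622\right) = 22291468376$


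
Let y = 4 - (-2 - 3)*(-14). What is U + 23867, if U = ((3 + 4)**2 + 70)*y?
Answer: 16013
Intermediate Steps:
y = -66 (y = 4 - (-5)*(-14) = 4 - 1*70 = 4 - 70 = -66)
U = -7854 (U = ((3 + 4)**2 + 70)*(-66) = (7**2 + 70)*(-66) = (49 + 70)*(-66) = 119*(-66) = -7854)
U + 23867 = -7854 + 23867 = 16013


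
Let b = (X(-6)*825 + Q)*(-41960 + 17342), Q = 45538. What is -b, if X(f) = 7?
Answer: 1263223434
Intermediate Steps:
b = -1263223434 (b = (7*825 + 45538)*(-41960 + 17342) = (5775 + 45538)*(-24618) = 51313*(-24618) = -1263223434)
-b = -1*(-1263223434) = 1263223434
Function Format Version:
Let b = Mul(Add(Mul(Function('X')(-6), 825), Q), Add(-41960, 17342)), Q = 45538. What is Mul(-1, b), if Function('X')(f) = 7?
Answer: 1263223434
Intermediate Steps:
b = -1263223434 (b = Mul(Add(Mul(7, 825), 45538), Add(-41960, 17342)) = Mul(Add(5775, 45538), -24618) = Mul(51313, -24618) = -1263223434)
Mul(-1, b) = Mul(-1, -1263223434) = 1263223434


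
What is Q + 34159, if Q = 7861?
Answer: 42020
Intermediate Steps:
Q + 34159 = 7861 + 34159 = 42020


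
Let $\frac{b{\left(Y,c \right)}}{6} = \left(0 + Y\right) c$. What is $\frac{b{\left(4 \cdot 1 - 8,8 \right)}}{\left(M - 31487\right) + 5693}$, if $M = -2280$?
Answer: $\frac{32}{4679} \approx 0.0068391$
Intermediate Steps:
$b{\left(Y,c \right)} = 6 Y c$ ($b{\left(Y,c \right)} = 6 \left(0 + Y\right) c = 6 Y c$)
$\frac{b{\left(4 \cdot 1 - 8,8 \right)}}{\left(M - 31487\right) + 5693} = \frac{6 \left(4 \cdot 1 - 8\right) 8}{\left(-2280 - 31487\right) + 5693} = \frac{6 \left(4 - 8\right) 8}{-33767 + 5693} = \frac{6 \left(-4\right) 8}{-28074} = \left(-192\right) \left(- \frac{1}{28074}\right) = \frac{32}{4679}$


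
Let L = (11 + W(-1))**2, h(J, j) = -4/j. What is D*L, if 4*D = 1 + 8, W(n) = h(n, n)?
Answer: 2025/4 ≈ 506.25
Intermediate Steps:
W(n) = -4/n
L = 225 (L = (11 - 4/(-1))**2 = (11 - 4*(-1))**2 = (11 + 4)**2 = 15**2 = 225)
D = 9/4 (D = (1 + 8)/4 = (1/4)*9 = 9/4 ≈ 2.2500)
D*L = (9/4)*225 = 2025/4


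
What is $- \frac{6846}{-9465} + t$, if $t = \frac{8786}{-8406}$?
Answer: $- \frac{4268669}{13260465} \approx -0.32191$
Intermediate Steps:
$t = - \frac{4393}{4203}$ ($t = 8786 \left(- \frac{1}{8406}\right) = - \frac{4393}{4203} \approx -1.0452$)
$- \frac{6846}{-9465} + t = - \frac{6846}{-9465} - \frac{4393}{4203} = \left(-6846\right) \left(- \frac{1}{9465}\right) - \frac{4393}{4203} = \frac{2282}{3155} - \frac{4393}{4203} = - \frac{4268669}{13260465}$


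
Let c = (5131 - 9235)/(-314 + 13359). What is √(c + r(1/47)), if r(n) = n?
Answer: I*√110264440945/613115 ≈ 0.5416*I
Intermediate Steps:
c = -4104/13045 ≈ -0.31460
√(c + r(1/47)) = √(-4104/13045 + 1/47) = √(-179843/613115) = I*√110264440945/613115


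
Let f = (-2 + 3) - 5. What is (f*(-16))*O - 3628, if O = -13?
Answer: -4460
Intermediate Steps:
f = -4 (f = 1 - 5 = -4)
(f*(-16))*O - 3628 = -4*(-16)*(-13) - 3628 = 64*(-13) - 3628 = -832 - 3628 = -4460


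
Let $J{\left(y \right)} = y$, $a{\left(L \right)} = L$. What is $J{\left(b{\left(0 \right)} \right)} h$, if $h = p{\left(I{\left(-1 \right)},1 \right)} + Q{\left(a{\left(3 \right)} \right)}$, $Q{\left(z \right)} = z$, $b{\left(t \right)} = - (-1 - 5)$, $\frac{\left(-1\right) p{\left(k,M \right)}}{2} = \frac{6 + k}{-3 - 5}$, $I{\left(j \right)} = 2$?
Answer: $30$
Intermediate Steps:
$p{\left(k,M \right)} = \frac{3}{2} + \frac{k}{4}$ ($p{\left(k,M \right)} = - 2 \frac{6 + k}{-3 - 5} = - 2 \frac{6 + k}{-8} = - 2 \left(6 + k\right) \left(- \frac{1}{8}\right) = - 2 \left(- \frac{3}{4} - \frac{k}{8}\right) = \frac{3}{2} + \frac{k}{4}$)
$b{\left(t \right)} = 6$ ($b{\left(t \right)} = \left(-1\right) \left(-6\right) = 6$)
$h = 5$ ($h = \left(\frac{3}{2} + \frac{1}{4} \cdot 2\right) + 3 = \left(\frac{3}{2} + \frac{1}{2}\right) + 3 = 2 + 3 = 5$)
$J{\left(b{\left(0 \right)} \right)} h = 6 \cdot 5 = 30$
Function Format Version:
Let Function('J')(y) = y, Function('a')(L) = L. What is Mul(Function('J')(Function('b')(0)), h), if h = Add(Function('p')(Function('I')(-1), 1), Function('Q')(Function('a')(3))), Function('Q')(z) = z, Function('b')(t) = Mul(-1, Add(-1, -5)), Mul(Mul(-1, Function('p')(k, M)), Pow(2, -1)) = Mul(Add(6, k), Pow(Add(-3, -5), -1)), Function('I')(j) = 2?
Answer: 30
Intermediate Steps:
Function('p')(k, M) = Add(Rational(3, 2), Mul(Rational(1, 4), k)) (Function('p')(k, M) = Mul(-2, Mul(Add(6, k), Pow(Add(-3, -5), -1))) = Mul(-2, Mul(Add(6, k), Pow(-8, -1))) = Mul(-2, Mul(Add(6, k), Rational(-1, 8))) = Mul(-2, Add(Rational(-3, 4), Mul(Rational(-1, 8), k))) = Add(Rational(3, 2), Mul(Rational(1, 4), k)))
Function('b')(t) = 6 (Function('b')(t) = Mul(-1, -6) = 6)
h = 5 (h = Add(Add(Rational(3, 2), Mul(Rational(1, 4), 2)), 3) = Add(Add(Rational(3, 2), Rational(1, 2)), 3) = Add(2, 3) = 5)
Mul(Function('J')(Function('b')(0)), h) = Mul(6, 5) = 30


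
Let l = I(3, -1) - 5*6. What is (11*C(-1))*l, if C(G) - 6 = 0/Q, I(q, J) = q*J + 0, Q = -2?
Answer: -2178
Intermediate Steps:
I(q, J) = J*q (I(q, J) = J*q + 0 = J*q)
C(G) = 6 (C(G) = 6 + 0/(-2) = 6 + 0*(-½) = 6 + 0 = 6)
l = -33 (l = -1*3 - 5*6 = -3 - 30 = -33)
(11*C(-1))*l = (11*6)*(-33) = 66*(-33) = -2178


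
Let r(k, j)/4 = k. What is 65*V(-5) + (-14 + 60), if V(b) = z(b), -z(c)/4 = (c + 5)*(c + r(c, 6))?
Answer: 46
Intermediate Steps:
r(k, j) = 4*k
z(c) = -20*c*(5 + c) (z(c) = -4*(c + 5)*(c + 4*c) = -4*(5 + c)*5*c = -20*c*(5 + c))
V(b) = 20*b*(-5 - b)
65*V(-5) + (-14 + 60) = 65*(20*(-5)*(-5 - 1*(-5))) + (-14 + 60) = 65*(20*(-5)*(-5 + 5)) + 46 = 65*(20*(-5)*0) + 46 = 65*0 + 46 = 0 + 46 = 46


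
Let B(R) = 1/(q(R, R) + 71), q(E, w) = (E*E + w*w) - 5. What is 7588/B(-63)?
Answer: 60734352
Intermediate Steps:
q(E, w) = -5 + E² + w² (q(E, w) = (E² + w²) - 5 = -5 + E² + w²)
B(R) = 1/(66 + 2*R²) (B(R) = 1/((-5 + R² + R²) + 71) = 1/((-5 + 2*R²) + 71) = 1/(66 + 2*R²))
7588/B(-63) = 7588/((1/(2*(33 + (-63)²)))) = 7588/((1/(2*(33 + 3969)))) = 7588/(((½)/4002)) = 7588/(((½)*(1/4002))) = 7588/(1/8004) = 7588*8004 = 60734352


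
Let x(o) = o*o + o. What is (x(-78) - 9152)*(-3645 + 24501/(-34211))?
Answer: 392380433016/34211 ≈ 1.1469e+7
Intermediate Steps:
x(o) = o + o² (x(o) = o² + o = o + o²)
(x(-78) - 9152)*(-3645 + 24501/(-34211)) = (-78*(1 - 78) - 9152)*(-3645 + 24501/(-34211)) = (-78*(-77) - 9152)*(-3645 + 24501*(-1/34211)) = (6006 - 9152)*(-3645 - 24501/34211) = -3146*(-124723596/34211) = 392380433016/34211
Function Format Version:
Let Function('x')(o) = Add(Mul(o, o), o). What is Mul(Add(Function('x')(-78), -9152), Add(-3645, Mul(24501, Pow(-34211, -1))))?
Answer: Rational(392380433016, 34211) ≈ 1.1469e+7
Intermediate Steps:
Function('x')(o) = Add(o, Pow(o, 2)) (Function('x')(o) = Add(Pow(o, 2), o) = Add(o, Pow(o, 2)))
Mul(Add(Function('x')(-78), -9152), Add(-3645, Mul(24501, Pow(-34211, -1)))) = Mul(Add(Mul(-78, Add(1, -78)), -9152), Add(-3645, Mul(24501, Pow(-34211, -1)))) = Mul(Add(Mul(-78, -77), -9152), Add(-3645, Mul(24501, Rational(-1, 34211)))) = Mul(Add(6006, -9152), Add(-3645, Rational(-24501, 34211))) = Mul(-3146, Rational(-124723596, 34211)) = Rational(392380433016, 34211)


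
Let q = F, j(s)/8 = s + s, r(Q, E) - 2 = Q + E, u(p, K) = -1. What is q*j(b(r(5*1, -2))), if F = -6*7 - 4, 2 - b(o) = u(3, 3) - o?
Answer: -5888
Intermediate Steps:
r(Q, E) = 2 + E + Q (r(Q, E) = 2 + (Q + E) = 2 + (E + Q) = 2 + E + Q)
b(o) = 3 + o (b(o) = 2 - (-1 - o) = 2 + (1 + o) = 3 + o)
j(s) = 16*s (j(s) = 8*(s + s) = 8*(2*s) = 16*s)
F = -46 (F = -42 - 4 = -46)
q = -46
q*j(b(r(5*1, -2))) = -736*(3 + (2 - 2 + 5*1)) = -736*(3 + (2 - 2 + 5)) = -736*(3 + 5) = -736*8 = -46*128 = -5888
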